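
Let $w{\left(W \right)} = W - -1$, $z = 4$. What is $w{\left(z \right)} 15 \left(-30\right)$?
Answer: $-2250$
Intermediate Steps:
$w{\left(W \right)} = 1 + W$ ($w{\left(W \right)} = W + 1 = 1 + W$)
$w{\left(z \right)} 15 \left(-30\right) = \left(1 + 4\right) 15 \left(-30\right) = 5 \cdot 15 \left(-30\right) = 75 \left(-30\right) = -2250$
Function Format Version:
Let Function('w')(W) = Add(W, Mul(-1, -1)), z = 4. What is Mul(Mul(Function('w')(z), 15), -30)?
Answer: -2250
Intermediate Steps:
Function('w')(W) = Add(1, W) (Function('w')(W) = Add(W, 1) = Add(1, W))
Mul(Mul(Function('w')(z), 15), -30) = Mul(Mul(Add(1, 4), 15), -30) = Mul(Mul(5, 15), -30) = Mul(75, -30) = -2250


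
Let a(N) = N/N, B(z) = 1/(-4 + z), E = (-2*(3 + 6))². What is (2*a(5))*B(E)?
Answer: 1/160 ≈ 0.0062500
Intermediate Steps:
E = 324 (E = (-2*9)² = (-18)² = 324)
a(N) = 1
(2*a(5))*B(E) = (2*1)/(-4 + 324) = 2/320 = 2*(1/320) = 1/160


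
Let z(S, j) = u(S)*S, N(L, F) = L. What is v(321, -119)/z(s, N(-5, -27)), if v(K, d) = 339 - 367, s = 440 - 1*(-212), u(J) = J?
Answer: -7/106276 ≈ -6.5866e-5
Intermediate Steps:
s = 652 (s = 440 + 212 = 652)
v(K, d) = -28
z(S, j) = S**2 (z(S, j) = S*S = S**2)
v(321, -119)/z(s, N(-5, -27)) = -28/(652**2) = -28/425104 = -28*1/425104 = -7/106276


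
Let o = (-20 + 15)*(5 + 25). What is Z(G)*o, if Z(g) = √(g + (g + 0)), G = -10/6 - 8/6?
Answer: -150*I*√6 ≈ -367.42*I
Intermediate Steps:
G = -3 (G = -10*⅙ - 8*⅙ = -5/3 - 4/3 = -3)
o = -150 (o = -5*30 = -150)
Z(g) = √2*√g (Z(g) = √(g + g) = √(2*g) = √2*√g)
Z(G)*o = (√2*√(-3))*(-150) = (√2*(I*√3))*(-150) = (I*√6)*(-150) = -150*I*√6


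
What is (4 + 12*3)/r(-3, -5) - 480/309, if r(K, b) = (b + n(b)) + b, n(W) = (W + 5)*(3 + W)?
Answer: -572/103 ≈ -5.5534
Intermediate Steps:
n(W) = (3 + W)*(5 + W) (n(W) = (5 + W)*(3 + W) = (3 + W)*(5 + W))
r(K, b) = 15 + b² + 10*b (r(K, b) = (b + (15 + b² + 8*b)) + b = (15 + b² + 9*b) + b = 15 + b² + 10*b)
(4 + 12*3)/r(-3, -5) - 480/309 = (4 + 12*3)/(15 + (-5)² + 10*(-5)) - 480/309 = (4 + 36)/(15 + 25 - 50) - 480*1/309 = 40/(-10) - 160/103 = 40*(-⅒) - 160/103 = -4 - 160/103 = -572/103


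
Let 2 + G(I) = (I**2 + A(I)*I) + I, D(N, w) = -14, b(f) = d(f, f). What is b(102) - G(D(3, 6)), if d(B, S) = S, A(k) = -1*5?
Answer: -148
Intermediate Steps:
A(k) = -5
b(f) = f
G(I) = -2 + I**2 - 4*I (G(I) = -2 + ((I**2 - 5*I) + I) = -2 + (I**2 - 4*I) = -2 + I**2 - 4*I)
b(102) - G(D(3, 6)) = 102 - (-2 + (-14)**2 - 4*(-14)) = 102 - (-2 + 196 + 56) = 102 - 1*250 = 102 - 250 = -148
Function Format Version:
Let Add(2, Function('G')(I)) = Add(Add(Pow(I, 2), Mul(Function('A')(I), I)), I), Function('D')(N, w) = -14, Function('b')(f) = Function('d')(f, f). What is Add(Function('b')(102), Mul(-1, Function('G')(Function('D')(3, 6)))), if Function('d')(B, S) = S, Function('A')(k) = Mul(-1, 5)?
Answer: -148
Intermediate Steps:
Function('A')(k) = -5
Function('b')(f) = f
Function('G')(I) = Add(-2, Pow(I, 2), Mul(-4, I)) (Function('G')(I) = Add(-2, Add(Add(Pow(I, 2), Mul(-5, I)), I)) = Add(-2, Add(Pow(I, 2), Mul(-4, I))) = Add(-2, Pow(I, 2), Mul(-4, I)))
Add(Function('b')(102), Mul(-1, Function('G')(Function('D')(3, 6)))) = Add(102, Mul(-1, Add(-2, Pow(-14, 2), Mul(-4, -14)))) = Add(102, Mul(-1, Add(-2, 196, 56))) = Add(102, Mul(-1, 250)) = Add(102, -250) = -148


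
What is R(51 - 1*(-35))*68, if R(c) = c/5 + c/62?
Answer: 195908/155 ≈ 1263.9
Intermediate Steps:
R(c) = 67*c/310 (R(c) = c*(1/5) + c*(1/62) = c/5 + c/62 = 67*c/310)
R(51 - 1*(-35))*68 = (67*(51 - 1*(-35))/310)*68 = (67*(51 + 35)/310)*68 = ((67/310)*86)*68 = (2881/155)*68 = 195908/155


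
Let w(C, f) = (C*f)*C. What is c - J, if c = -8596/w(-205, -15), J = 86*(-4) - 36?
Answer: 239551096/630375 ≈ 380.01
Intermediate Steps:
w(C, f) = f*C²
J = -380 (J = -344 - 36 = -380)
c = 8596/630375 (c = -8596/((-15*(-205)²)) = -8596/((-15*42025)) = -8596/(-630375) = -8596*(-1/630375) = 8596/630375 ≈ 0.013636)
c - J = 8596/630375 - 1*(-380) = 8596/630375 + 380 = 239551096/630375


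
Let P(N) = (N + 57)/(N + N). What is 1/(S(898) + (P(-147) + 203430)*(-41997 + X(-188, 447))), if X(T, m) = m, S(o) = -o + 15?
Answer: -49/414173975017 ≈ -1.1831e-10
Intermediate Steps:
S(o) = 15 - o
P(N) = (57 + N)/(2*N) (P(N) = (57 + N)/((2*N)) = (57 + N)*(1/(2*N)) = (57 + N)/(2*N))
1/(S(898) + (P(-147) + 203430)*(-41997 + X(-188, 447))) = 1/((15 - 1*898) + ((½)*(57 - 147)/(-147) + 203430)*(-41997 + 447)) = 1/((15 - 898) + ((½)*(-1/147)*(-90) + 203430)*(-41550)) = 1/(-883 + (15/49 + 203430)*(-41550)) = 1/(-883 + (9968085/49)*(-41550)) = 1/(-883 - 414173931750/49) = 1/(-414173975017/49) = -49/414173975017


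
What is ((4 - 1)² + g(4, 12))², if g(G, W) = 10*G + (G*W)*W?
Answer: 390625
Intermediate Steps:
g(G, W) = 10*G + G*W²
((4 - 1)² + g(4, 12))² = ((4 - 1)² + 4*(10 + 12²))² = (3² + 4*(10 + 144))² = (9 + 4*154)² = (9 + 616)² = 625² = 390625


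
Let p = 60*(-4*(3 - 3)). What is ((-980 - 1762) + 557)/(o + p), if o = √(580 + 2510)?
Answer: -437*√3090/618 ≈ -39.307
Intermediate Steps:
o = √3090 ≈ 55.588
p = 0 (p = 60*(-4*0) = 60*0 = 0)
((-980 - 1762) + 557)/(o + p) = ((-980 - 1762) + 557)/(√3090 + 0) = (-2742 + 557)/(√3090) = -437*√3090/618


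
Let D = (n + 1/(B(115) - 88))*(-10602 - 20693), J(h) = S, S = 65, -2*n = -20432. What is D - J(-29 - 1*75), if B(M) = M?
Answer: -8632195490/27 ≈ -3.1971e+8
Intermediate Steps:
n = 10216 (n = -½*(-20432) = 10216)
J(h) = 65
D = -8632193735/27 (D = (10216 + 1/(115 - 88))*(-10602 - 20693) = (10216 + 1/27)*(-31295) = (275833/27)*(-31295) = -8632193735/27 ≈ -3.1971e+8)
D - J(-29 - 1*75) = -8632193735/27 - 1*65 = -8632193735/27 - 65 = -8632195490/27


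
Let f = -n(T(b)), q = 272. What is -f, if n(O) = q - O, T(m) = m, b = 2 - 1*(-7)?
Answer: 263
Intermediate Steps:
b = 9 (b = 2 + 7 = 9)
n(O) = 272 - O
f = -263 (f = -(272 - 1*9) = -(272 - 9) = -1*263 = -263)
-f = -1*(-263) = 263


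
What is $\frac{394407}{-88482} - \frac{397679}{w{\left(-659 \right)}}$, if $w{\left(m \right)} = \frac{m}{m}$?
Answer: $- \frac{11729275895}{29494} \approx -3.9768 \cdot 10^{5}$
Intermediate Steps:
$w{\left(m \right)} = 1$
$\frac{394407}{-88482} - \frac{397679}{w{\left(-659 \right)}} = \frac{394407}{-88482} - \frac{397679}{1} = 394407 \left(- \frac{1}{88482}\right) - 397679 = - \frac{131469}{29494} - 397679 = - \frac{11729275895}{29494}$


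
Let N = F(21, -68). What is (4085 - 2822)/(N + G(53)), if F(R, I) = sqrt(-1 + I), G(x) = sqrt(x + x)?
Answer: 1263/(sqrt(106) + I*sqrt(69)) ≈ 74.305 - 59.95*I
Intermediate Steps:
G(x) = sqrt(2)*sqrt(x) (G(x) = sqrt(2*x) = sqrt(2)*sqrt(x))
N = I*sqrt(69) (N = sqrt(-1 - 68) = sqrt(-69) = I*sqrt(69) ≈ 8.3066*I)
(4085 - 2822)/(N + G(53)) = (4085 - 2822)/(I*sqrt(69) + sqrt(2)*sqrt(53)) = 1263/(I*sqrt(69) + sqrt(106)) = 1263/(sqrt(106) + I*sqrt(69))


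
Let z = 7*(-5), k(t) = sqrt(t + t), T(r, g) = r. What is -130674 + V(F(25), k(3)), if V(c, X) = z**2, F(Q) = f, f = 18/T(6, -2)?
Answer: -129449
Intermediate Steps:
f = 3 (f = 18/6 = 18*(1/6) = 3)
F(Q) = 3
k(t) = sqrt(2)*sqrt(t) (k(t) = sqrt(2*t) = sqrt(2)*sqrt(t))
z = -35
V(c, X) = 1225 (V(c, X) = (-35)**2 = 1225)
-130674 + V(F(25), k(3)) = -130674 + 1225 = -129449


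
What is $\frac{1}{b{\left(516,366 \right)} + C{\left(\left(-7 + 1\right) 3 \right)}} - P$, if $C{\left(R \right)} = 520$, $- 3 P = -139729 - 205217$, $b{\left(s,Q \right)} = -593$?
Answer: $- \frac{8393687}{73} \approx -1.1498 \cdot 10^{5}$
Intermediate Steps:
$P = 114982$ ($P = - \frac{-139729 - 205217}{3} = \left(- \frac{1}{3}\right) \left(-344946\right) = 114982$)
$\frac{1}{b{\left(516,366 \right)} + C{\left(\left(-7 + 1\right) 3 \right)}} - P = \frac{1}{-593 + 520} - 114982 = \frac{1}{-73} - 114982 = - \frac{1}{73} - 114982 = - \frac{8393687}{73}$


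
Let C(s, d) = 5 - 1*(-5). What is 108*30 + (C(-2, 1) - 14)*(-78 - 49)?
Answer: 3748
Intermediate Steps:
C(s, d) = 10 (C(s, d) = 5 + 5 = 10)
108*30 + (C(-2, 1) - 14)*(-78 - 49) = 108*30 + (10 - 14)*(-78 - 49) = 3240 - 4*(-127) = 3240 + 508 = 3748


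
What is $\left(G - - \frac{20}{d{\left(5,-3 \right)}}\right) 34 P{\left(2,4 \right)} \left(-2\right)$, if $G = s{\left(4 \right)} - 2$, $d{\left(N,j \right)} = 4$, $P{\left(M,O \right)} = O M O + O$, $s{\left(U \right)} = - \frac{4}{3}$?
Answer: $-4080$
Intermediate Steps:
$s{\left(U \right)} = - \frac{4}{3}$ ($s{\left(U \right)} = \left(-4\right) \frac{1}{3} = - \frac{4}{3}$)
$P{\left(M,O \right)} = O + M O^{2}$ ($P{\left(M,O \right)} = M O O + O = M O^{2} + O = O + M O^{2}$)
$G = - \frac{10}{3}$ ($G = - \frac{4}{3} - 2 = - \frac{10}{3} \approx -3.3333$)
$\left(G - - \frac{20}{d{\left(5,-3 \right)}}\right) 34 P{\left(2,4 \right)} \left(-2\right) = \left(- \frac{10}{3} - - \frac{20}{4}\right) 34 \cdot 4 \left(1 + 2 \cdot 4\right) \left(-2\right) = \left(- \frac{10}{3} - \left(-20\right) \frac{1}{4}\right) 34 \cdot 4 \left(1 + 8\right) \left(-2\right) = \left(- \frac{10}{3} - -5\right) 34 \cdot 4 \cdot 9 \left(-2\right) = \left(- \frac{10}{3} + 5\right) 34 \cdot 36 \left(-2\right) = \frac{5}{3} \cdot 34 \left(-72\right) = \frac{170}{3} \left(-72\right) = -4080$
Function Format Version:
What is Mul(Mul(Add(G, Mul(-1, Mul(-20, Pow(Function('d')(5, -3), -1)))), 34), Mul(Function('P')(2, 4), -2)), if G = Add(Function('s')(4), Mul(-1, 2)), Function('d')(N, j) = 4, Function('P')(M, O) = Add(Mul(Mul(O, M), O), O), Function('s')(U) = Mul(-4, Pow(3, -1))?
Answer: -4080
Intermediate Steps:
Function('s')(U) = Rational(-4, 3) (Function('s')(U) = Mul(-4, Rational(1, 3)) = Rational(-4, 3))
Function('P')(M, O) = Add(O, Mul(M, Pow(O, 2))) (Function('P')(M, O) = Add(Mul(Mul(M, O), O), O) = Add(Mul(M, Pow(O, 2)), O) = Add(O, Mul(M, Pow(O, 2))))
G = Rational(-10, 3) (G = Add(Rational(-4, 3), Mul(-1, 2)) = Add(Rational(-4, 3), -2) = Rational(-10, 3) ≈ -3.3333)
Mul(Mul(Add(G, Mul(-1, Mul(-20, Pow(Function('d')(5, -3), -1)))), 34), Mul(Function('P')(2, 4), -2)) = Mul(Mul(Add(Rational(-10, 3), Mul(-1, Mul(-20, Pow(4, -1)))), 34), Mul(Mul(4, Add(1, Mul(2, 4))), -2)) = Mul(Mul(Add(Rational(-10, 3), Mul(-1, Mul(-20, Rational(1, 4)))), 34), Mul(Mul(4, Add(1, 8)), -2)) = Mul(Mul(Add(Rational(-10, 3), Mul(-1, -5)), 34), Mul(Mul(4, 9), -2)) = Mul(Mul(Add(Rational(-10, 3), 5), 34), Mul(36, -2)) = Mul(Mul(Rational(5, 3), 34), -72) = Mul(Rational(170, 3), -72) = -4080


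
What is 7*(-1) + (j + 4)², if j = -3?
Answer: -6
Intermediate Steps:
7*(-1) + (j + 4)² = 7*(-1) + (-3 + 4)² = -7 + 1² = -7 + 1 = -6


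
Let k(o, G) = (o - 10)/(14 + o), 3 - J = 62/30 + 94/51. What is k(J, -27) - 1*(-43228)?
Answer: 72146141/1669 ≈ 43227.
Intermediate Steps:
J = -232/255 (J = 3 - (62/30 + 94/51) = 3 - (62*(1/30) + 94*(1/51)) = 3 - (31/15 + 94/51) = 3 - 1*997/255 = 3 - 997/255 = -232/255 ≈ -0.90980)
k(o, G) = (-10 + o)/(14 + o)
k(J, -27) - 1*(-43228) = (-10 - 232/255)/(14 - 232/255) - 1*(-43228) = -2782/255/(3338/255) + 43228 = (255/3338)*(-2782/255) + 43228 = -1391/1669 + 43228 = 72146141/1669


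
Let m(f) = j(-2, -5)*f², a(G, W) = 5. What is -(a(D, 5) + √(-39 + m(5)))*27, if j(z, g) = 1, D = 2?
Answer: -135 - 27*I*√14 ≈ -135.0 - 101.02*I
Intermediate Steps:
m(f) = f² (m(f) = 1*f² = f²)
-(a(D, 5) + √(-39 + m(5)))*27 = -(5 + √(-39 + 5²))*27 = -(5 + √(-39 + 25))*27 = -(5 + √(-14))*27 = -(5 + I*√14)*27 = -(135 + 27*I*√14) = -135 - 27*I*√14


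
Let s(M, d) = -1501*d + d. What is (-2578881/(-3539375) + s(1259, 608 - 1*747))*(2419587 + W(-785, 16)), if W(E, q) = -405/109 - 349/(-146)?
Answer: 28415448440794402243449/56325613750 ≈ 5.0449e+11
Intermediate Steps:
W(E, q) = -21089/15914 (W(E, q) = -405*1/109 - 349*(-1/146) = -405/109 + 349/146 = -21089/15914)
s(M, d) = -1500*d
(-2578881/(-3539375) + s(1259, 608 - 1*747))*(2419587 + W(-785, 16)) = (-2578881/(-3539375) - 1500*(608 - 1*747))*(2419587 - 21089/15914) = (-2578881*(-1/3539375) - 1500*(608 - 747))*(38505286429/15914) = (2578881/3539375 - 1500*(-139))*(38505286429/15914) = (2578881/3539375 + 208500)*(38505286429/15914) = (737962266381/3539375)*(38505286429/15914) = 28415448440794402243449/56325613750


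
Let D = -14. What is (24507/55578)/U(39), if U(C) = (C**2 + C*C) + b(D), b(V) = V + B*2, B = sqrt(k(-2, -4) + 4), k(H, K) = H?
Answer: 6183933/42465186044 - 8169*sqrt(2)/84930372088 ≈ 0.00014549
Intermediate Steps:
B = sqrt(2) (B = sqrt(-2 + 4) = sqrt(2) ≈ 1.4142)
b(V) = V + 2*sqrt(2) (b(V) = V + sqrt(2)*2 = V + 2*sqrt(2))
U(C) = -14 + 2*sqrt(2) + 2*C**2 (U(C) = (C**2 + C*C) + (-14 + 2*sqrt(2)) = (C**2 + C**2) + (-14 + 2*sqrt(2)) = 2*C**2 + (-14 + 2*sqrt(2)) = -14 + 2*sqrt(2) + 2*C**2)
(24507/55578)/U(39) = (24507/55578)/(-14 + 2*sqrt(2) + 2*39**2) = (24507*(1/55578))/(-14 + 2*sqrt(2) + 2*1521) = 8169/(18526*(-14 + 2*sqrt(2) + 3042)) = 8169/(18526*(3028 + 2*sqrt(2)))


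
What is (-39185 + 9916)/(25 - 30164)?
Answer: 29269/30139 ≈ 0.97113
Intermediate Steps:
(-39185 + 9916)/(25 - 30164) = -29269/(-30139) = -29269*(-1/30139) = 29269/30139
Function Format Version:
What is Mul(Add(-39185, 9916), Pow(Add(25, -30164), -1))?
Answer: Rational(29269, 30139) ≈ 0.97113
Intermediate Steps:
Mul(Add(-39185, 9916), Pow(Add(25, -30164), -1)) = Mul(-29269, Pow(-30139, -1)) = Mul(-29269, Rational(-1, 30139)) = Rational(29269, 30139)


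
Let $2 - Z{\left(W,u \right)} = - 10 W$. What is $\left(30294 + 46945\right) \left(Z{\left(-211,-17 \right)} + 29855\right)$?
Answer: $2143150533$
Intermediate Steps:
$Z{\left(W,u \right)} = 2 + 10 W$ ($Z{\left(W,u \right)} = 2 - - 10 W = 2 + 10 W$)
$\left(30294 + 46945\right) \left(Z{\left(-211,-17 \right)} + 29855\right) = \left(30294 + 46945\right) \left(\left(2 + 10 \left(-211\right)\right) + 29855\right) = 77239 \left(\left(2 - 2110\right) + 29855\right) = 77239 \left(-2108 + 29855\right) = 77239 \cdot 27747 = 2143150533$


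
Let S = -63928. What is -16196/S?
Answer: 4049/15982 ≈ 0.25335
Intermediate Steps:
-16196/S = -16196/(-63928) = -16196*(-1/63928) = 4049/15982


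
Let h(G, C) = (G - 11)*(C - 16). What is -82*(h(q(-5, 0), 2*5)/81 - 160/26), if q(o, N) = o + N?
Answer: 143008/351 ≈ 407.43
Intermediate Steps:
q(o, N) = N + o
h(G, C) = (-16 + C)*(-11 + G) (h(G, C) = (-11 + G)*(-16 + C) = (-16 + C)*(-11 + G))
-82*(h(q(-5, 0), 2*5)/81 - 160/26) = -82*((176 - 16*(0 - 5) - 22*5 + (2*5)*(0 - 5))/81 - 160/26) = -82*((176 - 16*(-5) - 11*10 + 10*(-5))*(1/81) - 160*1/26) = -82*((176 + 80 - 110 - 50)*(1/81) - 80/13) = -82*(96*(1/81) - 80/13) = -82*(32/27 - 80/13) = -82*(-1744/351) = 143008/351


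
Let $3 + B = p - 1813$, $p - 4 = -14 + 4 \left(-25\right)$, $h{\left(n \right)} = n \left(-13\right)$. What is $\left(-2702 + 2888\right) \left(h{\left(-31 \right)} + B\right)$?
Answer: $-283278$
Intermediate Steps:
$h{\left(n \right)} = - 13 n$
$p = -110$ ($p = 4 + \left(-14 + 4 \left(-25\right)\right) = 4 - 114 = -110$)
$B = -1926$ ($B = -3 - 1923 = -1926$)
$\left(-2702 + 2888\right) \left(h{\left(-31 \right)} + B\right) = \left(-2702 + 2888\right) \left(\left(-13\right) \left(-31\right) - 1926\right) = 186 \left(403 - 1926\right) = 186 \left(-1523\right) = -283278$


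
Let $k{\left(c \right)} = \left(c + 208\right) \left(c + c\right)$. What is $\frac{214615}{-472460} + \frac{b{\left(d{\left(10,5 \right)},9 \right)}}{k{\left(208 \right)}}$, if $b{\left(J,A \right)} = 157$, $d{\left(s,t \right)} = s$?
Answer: $- \frac{1853311861}{4088101888} \approx -0.45334$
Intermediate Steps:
$k{\left(c \right)} = 2 c \left(208 + c\right)$ ($k{\left(c \right)} = \left(208 + c\right) 2 c = 2 c \left(208 + c\right)$)
$\frac{214615}{-472460} + \frac{b{\left(d{\left(10,5 \right)},9 \right)}}{k{\left(208 \right)}} = \frac{214615}{-472460} + \frac{157}{2 \cdot 208 \left(208 + 208\right)} = 214615 \left(- \frac{1}{472460}\right) + \frac{157}{2 \cdot 208 \cdot 416} = - \frac{42923}{94492} + \frac{157}{173056} = - \frac{1853311861}{4088101888}$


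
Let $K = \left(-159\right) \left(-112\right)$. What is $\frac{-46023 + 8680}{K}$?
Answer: $- \frac{37343}{17808} \approx -2.097$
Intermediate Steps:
$K = 17808$
$\frac{-46023 + 8680}{K} = \frac{-46023 + 8680}{17808} = \left(-37343\right) \frac{1}{17808} = - \frac{37343}{17808}$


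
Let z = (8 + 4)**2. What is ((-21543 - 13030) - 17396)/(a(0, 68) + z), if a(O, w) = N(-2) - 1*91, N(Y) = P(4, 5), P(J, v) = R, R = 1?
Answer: -17323/18 ≈ -962.39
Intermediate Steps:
P(J, v) = 1
z = 144 (z = 12**2 = 144)
N(Y) = 1
a(O, w) = -90 (a(O, w) = 1 - 1*91 = 1 - 91 = -90)
((-21543 - 13030) - 17396)/(a(0, 68) + z) = ((-21543 - 13030) - 17396)/(-90 + 144) = (-34573 - 17396)/54 = -51969*1/54 = -17323/18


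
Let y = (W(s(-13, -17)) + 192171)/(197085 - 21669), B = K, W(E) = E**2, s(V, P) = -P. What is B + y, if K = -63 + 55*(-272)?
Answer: -658770527/43854 ≈ -15022.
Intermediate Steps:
K = -15023 (K = -63 - 14960 = -15023)
B = -15023
y = 48115/43854 (y = ((-1*(-17))**2 + 192171)/(197085 - 21669) = (17**2 + 192171)/175416 = (289 + 192171)*(1/175416) = 192460*(1/175416) = 48115/43854 ≈ 1.0972)
B + y = -15023 + 48115/43854 = -658770527/43854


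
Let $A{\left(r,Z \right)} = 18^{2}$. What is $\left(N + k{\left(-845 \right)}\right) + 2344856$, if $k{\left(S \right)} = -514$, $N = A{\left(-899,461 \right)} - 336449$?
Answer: $2008217$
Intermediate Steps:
$A{\left(r,Z \right)} = 324$
$N = -336125$ ($N = 324 - 336449 = -336125$)
$\left(N + k{\left(-845 \right)}\right) + 2344856 = \left(-336125 - 514\right) + 2344856 = -336639 + 2344856 = 2008217$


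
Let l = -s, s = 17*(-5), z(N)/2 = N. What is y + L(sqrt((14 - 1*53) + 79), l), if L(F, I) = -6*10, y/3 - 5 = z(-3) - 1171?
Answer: -3576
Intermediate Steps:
z(N) = 2*N
s = -85
l = 85 (l = -1*(-85) = 85)
y = -3516 (y = 15 + 3*(2*(-3) - 1171) = 15 + 3*(-6 - 1171) = 15 + 3*(-1177) = 15 - 3531 = -3516)
L(F, I) = -60
y + L(sqrt((14 - 1*53) + 79), l) = -3516 - 60 = -3576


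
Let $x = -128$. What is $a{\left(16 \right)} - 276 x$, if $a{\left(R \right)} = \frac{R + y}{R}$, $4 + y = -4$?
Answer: $\frac{70657}{2} \approx 35329.0$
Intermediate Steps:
$y = -8$ ($y = -4 - 4 = -8$)
$a{\left(R \right)} = \frac{-8 + R}{R}$ ($a{\left(R \right)} = \frac{R - 8}{R} = \frac{-8 + R}{R}$)
$a{\left(16 \right)} - 276 x = \frac{-8 + 16}{16} - -35328 = \frac{1}{16} \cdot 8 + 35328 = \frac{1}{2} + 35328 = \frac{70657}{2}$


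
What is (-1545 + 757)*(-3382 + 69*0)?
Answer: 2665016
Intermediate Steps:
(-1545 + 757)*(-3382 + 69*0) = -788*(-3382 + 0) = -788*(-3382) = 2665016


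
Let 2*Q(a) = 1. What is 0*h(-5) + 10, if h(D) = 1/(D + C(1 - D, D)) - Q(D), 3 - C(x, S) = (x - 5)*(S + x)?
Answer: 10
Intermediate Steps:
Q(a) = ½ (Q(a) = (½)*1 = ½)
C(x, S) = 3 - (-5 + x)*(S + x) (C(x, S) = 3 - (x - 5)*(S + x) = 3 - (-5 + x)*(S + x))
h(D) = -½ + 1/(8 + D - (1 - D)² - D*(1 - D)) (h(D) = 1/(D + (3 - (1 - D)² + 5*D + 5*(1 - D) - D*(1 - D))) - 1*½ = 1/(D + (3 - (1 - D)² + 5*D + (5 - 5*D) - D*(1 - D))) - ½ = 1/(D + (8 - (1 - D)² - D*(1 - D))) - ½ = 1/(8 + D - (1 - D)² - D*(1 - D)) - ½ = -½ + 1/(8 + D - (1 - D)² - D*(1 - D)))
0*h(-5) + 10 = 0*((-5 - 2*(-5))/(2*(7 + 2*(-5)))) + 10 = 0*((-5 + 10)/(2*(7 - 10))) + 10 = 0*((½)*5/(-3)) + 10 = 0*((½)*(-⅓)*5) + 10 = 0*(-⅚) + 10 = 0 + 10 = 10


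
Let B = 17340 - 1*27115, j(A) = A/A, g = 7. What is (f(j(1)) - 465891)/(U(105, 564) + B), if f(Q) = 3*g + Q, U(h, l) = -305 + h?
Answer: 465869/9975 ≈ 46.704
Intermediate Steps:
j(A) = 1
B = -9775 (B = 17340 - 27115 = -9775)
f(Q) = 21 + Q (f(Q) = 3*7 + Q = 21 + Q)
(f(j(1)) - 465891)/(U(105, 564) + B) = ((21 + 1) - 465891)/((-305 + 105) - 9775) = (22 - 465891)/(-200 - 9775) = -465869/(-9975) = -465869*(-1/9975) = 465869/9975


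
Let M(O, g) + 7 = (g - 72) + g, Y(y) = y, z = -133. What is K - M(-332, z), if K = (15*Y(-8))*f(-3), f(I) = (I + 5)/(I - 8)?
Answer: 4035/11 ≈ 366.82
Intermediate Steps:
f(I) = (5 + I)/(-8 + I)
M(O, g) = -79 + 2*g (M(O, g) = -7 + ((g - 72) + g) = -7 + ((-72 + g) + g) = -7 + (-72 + 2*g) = -79 + 2*g)
K = 240/11 (K = (15*(-8))*((5 - 3)/(-8 - 3)) = -120*2/(-11) = -(-120)*2/11 = -120*(-2/11) = 240/11 ≈ 21.818)
K - M(-332, z) = 240/11 - (-79 + 2*(-133)) = 240/11 - (-79 - 266) = 240/11 - 1*(-345) = 240/11 + 345 = 4035/11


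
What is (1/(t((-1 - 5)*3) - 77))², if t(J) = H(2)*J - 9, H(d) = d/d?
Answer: 1/10816 ≈ 9.2456e-5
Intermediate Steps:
H(d) = 1
t(J) = -9 + J (t(J) = 1*J - 9 = J - 9 = -9 + J)
(1/(t((-1 - 5)*3) - 77))² = (1/((-9 + (-1 - 5)*3) - 77))² = (1/((-9 - 6*3) - 77))² = (1/((-9 - 18) - 77))² = (1/(-27 - 77))² = (1/(-104))² = (-1/104)² = 1/10816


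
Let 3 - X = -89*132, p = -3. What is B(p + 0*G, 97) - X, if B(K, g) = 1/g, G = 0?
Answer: -1139846/97 ≈ -11751.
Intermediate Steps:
X = 11751 (X = 3 - (-1)*89*132 = 3 - (-1)*11748 = 3 - 1*(-11748) = 3 + 11748 = 11751)
B(p + 0*G, 97) - X = 1/97 - 1*11751 = 1/97 - 11751 = -1139846/97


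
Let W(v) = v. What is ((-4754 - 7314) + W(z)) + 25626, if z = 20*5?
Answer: 13658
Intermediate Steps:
z = 100
((-4754 - 7314) + W(z)) + 25626 = ((-4754 - 7314) + 100) + 25626 = (-12068 + 100) + 25626 = -11968 + 25626 = 13658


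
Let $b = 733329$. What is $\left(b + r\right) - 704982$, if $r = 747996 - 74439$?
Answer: $701904$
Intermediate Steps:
$r = 673557$ ($r = 747996 - 74439 = 673557$)
$\left(b + r\right) - 704982 = \left(733329 + 673557\right) - 704982 = 1406886 - 704982 = 701904$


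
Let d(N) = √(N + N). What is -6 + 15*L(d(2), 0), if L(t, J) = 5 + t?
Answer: 99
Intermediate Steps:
d(N) = √2*√N (d(N) = √(2*N) = √2*√N)
-6 + 15*L(d(2), 0) = -6 + 15*(5 + √2*√2) = -6 + 15*(5 + 2) = -6 + 15*7 = -6 + 105 = 99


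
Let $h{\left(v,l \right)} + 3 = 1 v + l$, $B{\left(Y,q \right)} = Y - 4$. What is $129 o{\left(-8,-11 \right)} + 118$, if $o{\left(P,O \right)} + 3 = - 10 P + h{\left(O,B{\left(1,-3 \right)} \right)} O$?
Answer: $34174$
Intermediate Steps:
$B{\left(Y,q \right)} = -4 + Y$
$h{\left(v,l \right)} = -3 + l + v$ ($h{\left(v,l \right)} = -3 + \left(1 v + l\right) = -3 + \left(v + l\right) = -3 + \left(l + v\right) = -3 + l + v$)
$o{\left(P,O \right)} = -3 - 10 P + O \left(-6 + O\right)$ ($o{\left(P,O \right)} = -3 + \left(- 10 P + \left(-3 + \left(-4 + 1\right) + O\right) O\right) = -3 + \left(- 10 P + \left(-3 - 3 + O\right) O\right) = -3 + \left(- 10 P + \left(-6 + O\right) O\right) = -3 + \left(- 10 P + O \left(-6 + O\right)\right) = -3 - 10 P + O \left(-6 + O\right)$)
$129 o{\left(-8,-11 \right)} + 118 = 129 \left(-3 - -80 - 11 \left(-6 - 11\right)\right) + 118 = 129 \left(-3 + 80 - -187\right) + 118 = 129 \left(-3 + 80 + 187\right) + 118 = 129 \cdot 264 + 118 = 34056 + 118 = 34174$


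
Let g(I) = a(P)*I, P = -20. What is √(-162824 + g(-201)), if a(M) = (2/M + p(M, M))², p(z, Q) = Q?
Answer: I*√24403001/10 ≈ 493.99*I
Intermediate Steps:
a(M) = (M + 2/M)² (a(M) = (2/M + M)² = (M + 2/M)²)
g(I) = 40401*I/100 (g(I) = ((2 + (-20)²)²/(-20)²)*I = ((2 + 400)²/400)*I = ((1/400)*402²)*I = ((1/400)*161604)*I = 40401*I/100)
√(-162824 + g(-201)) = √(-162824 + (40401/100)*(-201)) = √(-162824 - 8120601/100) = √(-24403001/100) = I*√24403001/10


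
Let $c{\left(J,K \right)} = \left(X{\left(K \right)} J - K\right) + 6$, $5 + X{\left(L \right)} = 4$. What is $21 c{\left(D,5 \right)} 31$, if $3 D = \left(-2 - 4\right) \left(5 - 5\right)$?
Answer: $651$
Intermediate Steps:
$X{\left(L \right)} = -1$ ($X{\left(L \right)} = -5 + 4 = -1$)
$D = 0$ ($D = \frac{\left(-2 - 4\right) \left(5 - 5\right)}{3} = \frac{\left(-6\right) 0}{3} = \frac{1}{3} \cdot 0 = 0$)
$c{\left(J,K \right)} = 6 - J - K$ ($c{\left(J,K \right)} = \left(- J - K\right) + 6 = 6 - J - K$)
$21 c{\left(D,5 \right)} 31 = 21 \left(6 - 0 - 5\right) 31 = 21 \left(6 + 0 - 5\right) 31 = 21 \cdot 1 \cdot 31 = 21 \cdot 31 = 651$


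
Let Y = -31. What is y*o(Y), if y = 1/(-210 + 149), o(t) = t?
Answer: 31/61 ≈ 0.50820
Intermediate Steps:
y = -1/61 (y = 1/(-61) = -1/61 ≈ -0.016393)
y*o(Y) = -1/61*(-31) = 31/61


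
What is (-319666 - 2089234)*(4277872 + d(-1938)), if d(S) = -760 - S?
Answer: -10307803545000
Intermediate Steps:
(-319666 - 2089234)*(4277872 + d(-1938)) = (-319666 - 2089234)*(4277872 + (-760 - 1*(-1938))) = -2408900*(4277872 + (-760 + 1938)) = -2408900*(4277872 + 1178) = -2408900*4279050 = -10307803545000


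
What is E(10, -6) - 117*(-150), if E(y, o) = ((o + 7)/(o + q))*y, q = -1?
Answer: 122840/7 ≈ 17549.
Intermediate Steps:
E(y, o) = y*(7 + o)/(-1 + o) (E(y, o) = ((o + 7)/(o - 1))*y = ((7 + o)/(-1 + o))*y = y*(7 + o)/(-1 + o))
E(10, -6) - 117*(-150) = 10*(7 - 6)/(-1 - 6) - 117*(-150) = 10*1/(-7) + 17550 = 10*(-1/7)*1 + 17550 = -10/7 + 17550 = 122840/7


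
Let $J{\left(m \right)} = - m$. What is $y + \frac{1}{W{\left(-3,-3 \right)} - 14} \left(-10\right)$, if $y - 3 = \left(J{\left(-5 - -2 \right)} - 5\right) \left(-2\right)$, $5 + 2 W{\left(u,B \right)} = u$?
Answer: $\frac{68}{9} \approx 7.5556$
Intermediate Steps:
$W{\left(u,B \right)} = - \frac{5}{2} + \frac{u}{2}$
$y = 7$ ($y = 3 + \left(- (-5 - -2) - 5\right) \left(-2\right) = 3 + \left(- (-5 + 2) - 5\right) \left(-2\right) = 3 + \left(\left(-1\right) \left(-3\right) - 5\right) \left(-2\right) = 3 + \left(3 - 5\right) \left(-2\right) = 3 - -4 = 3 + 4 = 7$)
$y + \frac{1}{W{\left(-3,-3 \right)} - 14} \left(-10\right) = 7 + \frac{1}{\left(- \frac{5}{2} + \frac{1}{2} \left(-3\right)\right) - 14} \left(-10\right) = 7 + \frac{1}{\left(- \frac{5}{2} - \frac{3}{2}\right) - 14} \left(-10\right) = 7 + \frac{1}{-4 - 14} \left(-10\right) = 7 + \frac{1}{-18} \left(-10\right) = 7 - - \frac{5}{9} = 7 + \frac{5}{9} = \frac{68}{9}$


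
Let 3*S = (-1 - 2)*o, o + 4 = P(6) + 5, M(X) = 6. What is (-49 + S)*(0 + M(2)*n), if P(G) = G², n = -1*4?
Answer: 2064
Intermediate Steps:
n = -4
o = 37 (o = -4 + (6² + 5) = -4 + (36 + 5) = -4 + 41 = 37)
S = -37 (S = ((-1 - 2)*37)/3 = (-3*37)/3 = (⅓)*(-111) = -37)
(-49 + S)*(0 + M(2)*n) = (-49 - 37)*(0 + 6*(-4)) = -86*(0 - 24) = -86*(-24) = 2064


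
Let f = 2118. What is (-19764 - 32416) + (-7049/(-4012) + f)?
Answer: -200841695/4012 ≈ -50060.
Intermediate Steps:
(-19764 - 32416) + (-7049/(-4012) + f) = (-19764 - 32416) + (-7049/(-4012) + 2118) = -52180 + (-7049*(-1/4012) + 2118) = -52180 + (7049/4012 + 2118) = -52180 + 8504465/4012 = -200841695/4012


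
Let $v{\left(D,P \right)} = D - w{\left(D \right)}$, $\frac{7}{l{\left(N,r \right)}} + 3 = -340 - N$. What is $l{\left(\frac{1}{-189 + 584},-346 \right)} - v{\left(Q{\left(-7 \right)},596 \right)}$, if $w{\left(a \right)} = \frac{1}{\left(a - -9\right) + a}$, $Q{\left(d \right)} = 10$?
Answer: $- \frac{39235639}{3929094} \approx -9.9859$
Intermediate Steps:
$l{\left(N,r \right)} = \frac{7}{-343 - N}$ ($l{\left(N,r \right)} = \frac{7}{-3 - \left(340 + N\right)} = \frac{7}{-343 - N}$)
$w{\left(a \right)} = \frac{1}{9 + 2 a}$ ($w{\left(a \right)} = \frac{1}{\left(a + 9\right) + a} = \frac{1}{\left(9 + a\right) + a} = \frac{1}{9 + 2 a}$)
$v{\left(D,P \right)} = D - \frac{1}{9 + 2 D}$
$l{\left(\frac{1}{-189 + 584},-346 \right)} - v{\left(Q{\left(-7 \right)},596 \right)} = - \frac{7}{343 + \frac{1}{-189 + 584}} - \left(10 - \frac{1}{9 + 2 \cdot 10}\right) = - \frac{7}{343 + \frac{1}{395}} - \left(10 - \frac{1}{9 + 20}\right) = - \frac{7}{343 + \frac{1}{395}} - \left(10 - \frac{1}{29}\right) = - \frac{7}{\frac{135486}{395}} - \left(10 - \frac{1}{29}\right) = \left(-7\right) \frac{395}{135486} - \left(10 - \frac{1}{29}\right) = - \frac{2765}{135486} - \frac{289}{29} = - \frac{39235639}{3929094}$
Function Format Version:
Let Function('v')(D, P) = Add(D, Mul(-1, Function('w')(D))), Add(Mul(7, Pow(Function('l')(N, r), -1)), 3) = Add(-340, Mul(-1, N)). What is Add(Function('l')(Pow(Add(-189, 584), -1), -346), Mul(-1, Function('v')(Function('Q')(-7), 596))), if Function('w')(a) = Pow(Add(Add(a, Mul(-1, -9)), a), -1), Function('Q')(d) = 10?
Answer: Rational(-39235639, 3929094) ≈ -9.9859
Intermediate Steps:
Function('l')(N, r) = Mul(7, Pow(Add(-343, Mul(-1, N)), -1)) (Function('l')(N, r) = Mul(7, Pow(Add(-3, Add(-340, Mul(-1, N))), -1)) = Mul(7, Pow(Add(-343, Mul(-1, N)), -1)))
Function('w')(a) = Pow(Add(9, Mul(2, a)), -1) (Function('w')(a) = Pow(Add(Add(a, 9), a), -1) = Pow(Add(Add(9, a), a), -1) = Pow(Add(9, Mul(2, a)), -1))
Function('v')(D, P) = Add(D, Mul(-1, Pow(Add(9, Mul(2, D)), -1)))
Add(Function('l')(Pow(Add(-189, 584), -1), -346), Mul(-1, Function('v')(Function('Q')(-7), 596))) = Add(Mul(-7, Pow(Add(343, Pow(Add(-189, 584), -1)), -1)), Mul(-1, Add(10, Mul(-1, Pow(Add(9, Mul(2, 10)), -1))))) = Add(Mul(-7, Pow(Add(343, Pow(395, -1)), -1)), Mul(-1, Add(10, Mul(-1, Pow(Add(9, 20), -1))))) = Add(Mul(-7, Pow(Add(343, Rational(1, 395)), -1)), Mul(-1, Add(10, Mul(-1, Pow(29, -1))))) = Add(Mul(-7, Pow(Rational(135486, 395), -1)), Mul(-1, Add(10, Mul(-1, Rational(1, 29))))) = Add(Mul(-7, Rational(395, 135486)), Mul(-1, Add(10, Rational(-1, 29)))) = Add(Rational(-2765, 135486), Mul(-1, Rational(289, 29))) = Add(Rational(-2765, 135486), Rational(-289, 29)) = Rational(-39235639, 3929094)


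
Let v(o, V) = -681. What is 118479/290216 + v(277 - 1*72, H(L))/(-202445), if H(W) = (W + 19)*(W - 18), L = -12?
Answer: 24183118251/58752778120 ≈ 0.41161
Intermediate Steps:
H(W) = (-18 + W)*(19 + W) (H(W) = (19 + W)*(-18 + W) = (-18 + W)*(19 + W))
118479/290216 + v(277 - 1*72, H(L))/(-202445) = 118479/290216 - 681/(-202445) = 118479*(1/290216) - 681*(-1/202445) = 118479/290216 + 681/202445 = 24183118251/58752778120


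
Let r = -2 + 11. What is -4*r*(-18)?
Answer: 648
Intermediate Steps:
r = 9
-4*r*(-18) = -4*9*(-18) = -36*(-18) = 648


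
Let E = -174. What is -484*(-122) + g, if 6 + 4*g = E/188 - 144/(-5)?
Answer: 111020521/1880 ≈ 59053.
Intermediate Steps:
g = 10281/1880 (g = -3/2 + (-174/188 - 144/(-5))/4 = -3/2 + (-174*1/188 - 144*(-⅕))/4 = -3/2 + (-87/94 + 144/5)/4 = -3/2 + (¼)*(13101/470) = -3/2 + 13101/1880 = 10281/1880 ≈ 5.4686)
-484*(-122) + g = -484*(-122) + 10281/1880 = 59048 + 10281/1880 = 111020521/1880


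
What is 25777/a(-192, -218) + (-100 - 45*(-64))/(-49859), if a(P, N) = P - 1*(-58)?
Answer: -1285587963/6681106 ≈ -192.42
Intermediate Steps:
a(P, N) = 58 + P (a(P, N) = P + 58 = 58 + P)
25777/a(-192, -218) + (-100 - 45*(-64))/(-49859) = 25777/(58 - 192) + (-100 - 45*(-64))/(-49859) = 25777/(-134) + (-100 + 2880)*(-1/49859) = 25777*(-1/134) + 2780*(-1/49859) = -25777/134 - 2780/49859 = -1285587963/6681106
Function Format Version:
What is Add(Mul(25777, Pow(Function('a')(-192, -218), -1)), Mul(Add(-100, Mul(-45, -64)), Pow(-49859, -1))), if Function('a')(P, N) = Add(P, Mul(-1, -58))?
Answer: Rational(-1285587963, 6681106) ≈ -192.42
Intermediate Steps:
Function('a')(P, N) = Add(58, P) (Function('a')(P, N) = Add(P, 58) = Add(58, P))
Add(Mul(25777, Pow(Function('a')(-192, -218), -1)), Mul(Add(-100, Mul(-45, -64)), Pow(-49859, -1))) = Add(Mul(25777, Pow(Add(58, -192), -1)), Mul(Add(-100, Mul(-45, -64)), Pow(-49859, -1))) = Add(Mul(25777, Pow(-134, -1)), Mul(Add(-100, 2880), Rational(-1, 49859))) = Add(Mul(25777, Rational(-1, 134)), Mul(2780, Rational(-1, 49859))) = Add(Rational(-25777, 134), Rational(-2780, 49859)) = Rational(-1285587963, 6681106)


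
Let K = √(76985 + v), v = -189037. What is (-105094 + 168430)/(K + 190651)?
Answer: 4025023912/12115971951 - 42224*I*√28013/12115971951 ≈ 0.33221 - 0.00058329*I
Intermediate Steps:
K = 2*I*√28013 (K = √(76985 - 189037) = √(-112052) = 2*I*√28013 ≈ 334.74*I)
(-105094 + 168430)/(K + 190651) = (-105094 + 168430)/(2*I*√28013 + 190651) = 63336/(190651 + 2*I*√28013)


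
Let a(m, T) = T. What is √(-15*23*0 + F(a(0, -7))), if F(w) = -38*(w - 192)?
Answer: √7562 ≈ 86.960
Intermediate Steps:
F(w) = 7296 - 38*w (F(w) = -38*(-192 + w) = 7296 - 38*w)
√(-15*23*0 + F(a(0, -7))) = √(-15*23*0 + (7296 - 38*(-7))) = √(-345*0 + (7296 + 266)) = √(0 + 7562) = √7562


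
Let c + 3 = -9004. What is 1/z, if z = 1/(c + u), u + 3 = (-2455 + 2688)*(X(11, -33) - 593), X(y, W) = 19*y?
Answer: -98482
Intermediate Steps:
u = -89475 (u = -3 + (-2455 + 2688)*(19*11 - 593) = -3 + 233*(209 - 593) = -3 + 233*(-384) = -3 - 89472 = -89475)
c = -9007 (c = -3 - 9004 = -9007)
z = -1/98482 (z = 1/(-9007 - 89475) = 1/(-98482) = -1/98482 ≈ -1.0154e-5)
1/z = 1/(-1/98482) = -98482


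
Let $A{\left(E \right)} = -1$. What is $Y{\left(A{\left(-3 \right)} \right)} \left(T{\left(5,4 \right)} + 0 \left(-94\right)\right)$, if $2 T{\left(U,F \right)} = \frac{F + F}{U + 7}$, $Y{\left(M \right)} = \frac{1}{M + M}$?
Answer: $- \frac{1}{6} \approx -0.16667$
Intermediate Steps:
$Y{\left(M \right)} = \frac{1}{2 M}$
$T{\left(U,F \right)} = \frac{F}{7 + U}$ ($T{\left(U,F \right)} = \frac{\left(F + F\right) \frac{1}{U + 7}}{2} = \frac{2 F \frac{1}{7 + U}}{2} = \frac{F}{7 + U}$)
$Y{\left(A{\left(-3 \right)} \right)} \left(T{\left(5,4 \right)} + 0 \left(-94\right)\right) = \frac{1}{2 \left(-1\right)} \left(\frac{4}{7 + 5} + 0 \left(-94\right)\right) = \frac{1}{2} \left(-1\right) \left(\frac{4}{12} + 0\right) = - \frac{4 \cdot \frac{1}{12} + 0}{2} = - \frac{\frac{1}{3} + 0}{2} = \left(- \frac{1}{2}\right) \frac{1}{3} = - \frac{1}{6}$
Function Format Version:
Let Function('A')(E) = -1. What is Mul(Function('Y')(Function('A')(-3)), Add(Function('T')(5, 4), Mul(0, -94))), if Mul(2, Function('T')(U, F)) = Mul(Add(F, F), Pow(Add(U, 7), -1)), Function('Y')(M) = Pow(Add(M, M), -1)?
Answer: Rational(-1, 6) ≈ -0.16667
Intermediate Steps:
Function('Y')(M) = Mul(Rational(1, 2), Pow(M, -1)) (Function('Y')(M) = Pow(Mul(2, M), -1) = Mul(Rational(1, 2), Pow(M, -1)))
Function('T')(U, F) = Mul(F, Pow(Add(7, U), -1)) (Function('T')(U, F) = Mul(Rational(1, 2), Mul(Add(F, F), Pow(Add(U, 7), -1))) = Mul(Rational(1, 2), Mul(Mul(2, F), Pow(Add(7, U), -1))) = Mul(Rational(1, 2), Mul(2, F, Pow(Add(7, U), -1))) = Mul(F, Pow(Add(7, U), -1)))
Mul(Function('Y')(Function('A')(-3)), Add(Function('T')(5, 4), Mul(0, -94))) = Mul(Mul(Rational(1, 2), Pow(-1, -1)), Add(Mul(4, Pow(Add(7, 5), -1)), Mul(0, -94))) = Mul(Mul(Rational(1, 2), -1), Add(Mul(4, Pow(12, -1)), 0)) = Mul(Rational(-1, 2), Add(Mul(4, Rational(1, 12)), 0)) = Mul(Rational(-1, 2), Add(Rational(1, 3), 0)) = Mul(Rational(-1, 2), Rational(1, 3)) = Rational(-1, 6)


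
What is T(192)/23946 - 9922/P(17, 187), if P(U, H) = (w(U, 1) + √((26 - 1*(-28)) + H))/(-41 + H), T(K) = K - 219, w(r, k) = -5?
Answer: -3613381679/107757 - 362153*√241/54 ≈ -1.3765e+5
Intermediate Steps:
T(K) = -219 + K
P(U, H) = (-5 + √(54 + H))/(-41 + H) (P(U, H) = (-5 + √((26 - 1*(-28)) + H))/(-41 + H) = (-5 + √((26 + 28) + H))/(-41 + H) = (-5 + √(54 + H))/(-41 + H))
T(192)/23946 - 9922/P(17, 187) = (-219 + 192)/23946 - 9922*(-41 + 187)/(-5 + √(54 + 187)) = -27*1/23946 - 9922*146/(-5 + √241) = -9/7982 - 9922*146/(-5 + √241) = -9/7982 - 9922/(-5/146 + √241/146)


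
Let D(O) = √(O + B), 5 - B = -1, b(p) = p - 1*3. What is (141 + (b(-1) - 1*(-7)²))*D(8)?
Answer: 88*√14 ≈ 329.27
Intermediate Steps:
b(p) = -3 + p (b(p) = p - 3 = -3 + p)
B = 6 (B = 5 - 1*(-1) = 5 + 1 = 6)
D(O) = √(6 + O) (D(O) = √(O + 6) = √(6 + O))
(141 + (b(-1) - 1*(-7)²))*D(8) = (141 + ((-3 - 1) - 1*(-7)²))*√(6 + 8) = (141 + (-4 - 1*49))*√14 = (141 + (-4 - 49))*√14 = (141 - 53)*√14 = 88*√14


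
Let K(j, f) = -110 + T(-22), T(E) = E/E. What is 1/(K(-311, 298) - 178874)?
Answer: -1/178983 ≈ -5.5871e-6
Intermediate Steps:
T(E) = 1
K(j, f) = -109 (K(j, f) = -110 + 1 = -109)
1/(K(-311, 298) - 178874) = 1/(-109 - 178874) = 1/(-178983) = -1/178983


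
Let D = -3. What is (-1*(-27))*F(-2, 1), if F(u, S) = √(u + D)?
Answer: 27*I*√5 ≈ 60.374*I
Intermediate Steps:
F(u, S) = √(-3 + u) (F(u, S) = √(u - 3) = √(-3 + u))
(-1*(-27))*F(-2, 1) = (-1*(-27))*√(-3 - 2) = 27*√(-5) = 27*(I*√5) = 27*I*√5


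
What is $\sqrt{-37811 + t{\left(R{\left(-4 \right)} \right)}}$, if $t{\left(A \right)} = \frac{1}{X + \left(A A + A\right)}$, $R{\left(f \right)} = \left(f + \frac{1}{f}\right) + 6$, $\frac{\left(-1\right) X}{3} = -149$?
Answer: $\frac{i \sqrt{1975943796987}}{7229} \approx 194.45 i$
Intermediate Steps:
$X = 447$ ($X = \left(-3\right) \left(-149\right) = 447$)
$R{\left(f \right)} = 6 + f + \frac{1}{f}$
$t{\left(A \right)} = \frac{1}{447 + A + A^{2}}$ ($t{\left(A \right)} = \frac{1}{447 + \left(A A + A\right)} = \frac{1}{447 + \left(A^{2} + A\right)} = \frac{1}{447 + \left(A + A^{2}\right)} = \frac{1}{447 + A + A^{2}}$)
$\sqrt{-37811 + t{\left(R{\left(-4 \right)} \right)}} = \sqrt{-37811 + \frac{1}{447 + \left(6 - 4 + \frac{1}{-4}\right) + \left(6 - 4 + \frac{1}{-4}\right)^{2}}} = \sqrt{-37811 + \frac{1}{447 - - \frac{7}{4} + \left(6 - 4 - \frac{1}{4}\right)^{2}}} = \sqrt{-37811 + \frac{1}{447 + \frac{7}{4} + \left(\frac{7}{4}\right)^{2}}} = \sqrt{-37811 + \frac{1}{447 + \frac{7}{4} + \frac{49}{16}}} = \sqrt{-37811 + \frac{1}{\frac{7229}{16}}} = \sqrt{-37811 + \frac{16}{7229}} = \sqrt{- \frac{273335703}{7229}} = \frac{i \sqrt{1975943796987}}{7229}$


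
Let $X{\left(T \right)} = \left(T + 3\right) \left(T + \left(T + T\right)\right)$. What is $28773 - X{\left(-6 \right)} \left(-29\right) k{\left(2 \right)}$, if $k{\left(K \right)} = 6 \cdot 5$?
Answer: $75753$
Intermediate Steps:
$k{\left(K \right)} = 30$
$X{\left(T \right)} = 3 T \left(3 + T\right)$ ($X{\left(T \right)} = \left(3 + T\right) \left(T + 2 T\right) = \left(3 + T\right) 3 T = 3 T \left(3 + T\right)$)
$28773 - X{\left(-6 \right)} \left(-29\right) k{\left(2 \right)} = 28773 - 3 \left(-6\right) \left(3 - 6\right) \left(-29\right) 30 = 28773 - 3 \left(-6\right) \left(-3\right) \left(-29\right) 30 = 28773 - 54 \left(-29\right) 30 = 28773 - \left(-1566\right) 30 = 28773 - -46980 = 28773 + 46980 = 75753$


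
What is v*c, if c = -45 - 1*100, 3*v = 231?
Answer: -11165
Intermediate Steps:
v = 77 (v = (⅓)*231 = 77)
c = -145 (c = -45 - 100 = -145)
v*c = 77*(-145) = -11165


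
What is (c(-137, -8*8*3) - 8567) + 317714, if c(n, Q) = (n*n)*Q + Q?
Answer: -3294693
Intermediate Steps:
c(n, Q) = Q + Q*n² (c(n, Q) = n²*Q + Q = Q*n² + Q = Q + Q*n²)
(c(-137, -8*8*3) - 8567) + 317714 = ((-8*8*3)*(1 + (-137)²) - 8567) + 317714 = ((-64*3)*(1 + 18769) - 8567) + 317714 = (-192*18770 - 8567) + 317714 = (-3603840 - 8567) + 317714 = -3612407 + 317714 = -3294693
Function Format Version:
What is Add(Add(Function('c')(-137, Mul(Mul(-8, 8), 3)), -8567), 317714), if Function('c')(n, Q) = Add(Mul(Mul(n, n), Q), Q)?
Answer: -3294693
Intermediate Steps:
Function('c')(n, Q) = Add(Q, Mul(Q, Pow(n, 2))) (Function('c')(n, Q) = Add(Mul(Pow(n, 2), Q), Q) = Add(Mul(Q, Pow(n, 2)), Q) = Add(Q, Mul(Q, Pow(n, 2))))
Add(Add(Function('c')(-137, Mul(Mul(-8, 8), 3)), -8567), 317714) = Add(Add(Mul(Mul(Mul(-8, 8), 3), Add(1, Pow(-137, 2))), -8567), 317714) = Add(Add(Mul(Mul(-64, 3), Add(1, 18769)), -8567), 317714) = Add(Add(Mul(-192, 18770), -8567), 317714) = Add(Add(-3603840, -8567), 317714) = Add(-3612407, 317714) = -3294693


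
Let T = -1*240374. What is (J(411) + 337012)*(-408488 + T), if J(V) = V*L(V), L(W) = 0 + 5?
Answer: -220007691754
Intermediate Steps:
L(W) = 5
J(V) = 5*V (J(V) = V*5 = 5*V)
T = -240374
(J(411) + 337012)*(-408488 + T) = (5*411 + 337012)*(-408488 - 240374) = (2055 + 337012)*(-648862) = 339067*(-648862) = -220007691754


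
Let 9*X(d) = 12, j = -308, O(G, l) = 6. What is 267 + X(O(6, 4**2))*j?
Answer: -431/3 ≈ -143.67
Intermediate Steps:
X(d) = 4/3 (X(d) = (1/9)*12 = 4/3)
267 + X(O(6, 4**2))*j = 267 + (4/3)*(-308) = 267 - 1232/3 = -431/3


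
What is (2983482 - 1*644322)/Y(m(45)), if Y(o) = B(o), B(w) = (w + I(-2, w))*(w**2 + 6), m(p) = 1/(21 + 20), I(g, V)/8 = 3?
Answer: 32243449272/1987139 ≈ 16226.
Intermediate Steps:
I(g, V) = 24 (I(g, V) = 8*3 = 24)
m(p) = 1/41
B(w) = (6 + w**2)*(24 + w) (B(w) = (w + 24)*(w**2 + 6) = (24 + w)*(6 + w**2) = (6 + w**2)*(24 + w))
Y(o) = 144 + o**3 + 6*o + 24*o**2
(2983482 - 1*644322)/Y(m(45)) = (2983482 - 1*644322)/(144 + (1/41)**3 + 6*(1/41) + 24*(1/41)**2) = (2983482 - 644322)/(144 + 1/68921 + 6/41 + 24*(1/1681)) = 2339160/(144 + 1/68921 + 6/41 + 24/1681) = 2339160/(9935695/68921) = 2339160*(68921/9935695) = 32243449272/1987139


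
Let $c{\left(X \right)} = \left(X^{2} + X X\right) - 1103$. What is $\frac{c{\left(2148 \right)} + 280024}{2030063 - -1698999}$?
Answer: $\frac{9506729}{3729062} \approx 2.5494$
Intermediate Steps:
$c{\left(X \right)} = -1103 + 2 X^{2}$ ($c{\left(X \right)} = \left(X^{2} + X^{2}\right) - 1103 = 2 X^{2} - 1103 = -1103 + 2 X^{2}$)
$\frac{c{\left(2148 \right)} + 280024}{2030063 - -1698999} = \frac{\left(-1103 + 2 \cdot 2148^{2}\right) + 280024}{2030063 - -1698999} = \frac{\left(-1103 + 2 \cdot 4613904\right) + 280024}{2030063 + 1698999} = \frac{\left(-1103 + 9227808\right) + 280024}{3729062} = \left(9226705 + 280024\right) \frac{1}{3729062} = 9506729 \cdot \frac{1}{3729062} = \frac{9506729}{3729062}$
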